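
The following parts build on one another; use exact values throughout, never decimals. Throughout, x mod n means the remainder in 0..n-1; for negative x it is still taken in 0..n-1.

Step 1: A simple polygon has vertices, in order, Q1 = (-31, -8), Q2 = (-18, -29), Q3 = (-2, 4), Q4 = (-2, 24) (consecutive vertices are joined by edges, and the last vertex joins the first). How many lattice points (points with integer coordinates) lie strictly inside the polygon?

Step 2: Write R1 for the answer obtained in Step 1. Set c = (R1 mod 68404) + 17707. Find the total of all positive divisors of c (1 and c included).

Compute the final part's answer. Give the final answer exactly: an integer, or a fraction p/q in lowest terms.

28756

Step 1: cross terms: (-31*-29 - -18*-8)=755, (-18*4 - -2*-29)=-130, (-2*24 - -2*4)=-40, (-2*-8 - -31*24)=760; twice the area = |1345| = 1345; area = 1345/2; boundary points = 1 + 1 + 20 + 1 = 23; strictly interior points = area - boundary/2 + 1 = 662; answer 662
Step 2: R1 = 662; c = 18369; 18369 = 3^2 * 13 * 157; sigma = (1 + 3 + 9) * (1 + 13) * (1 + 157) = 13 * 14 * 158 = 28756; answer 28756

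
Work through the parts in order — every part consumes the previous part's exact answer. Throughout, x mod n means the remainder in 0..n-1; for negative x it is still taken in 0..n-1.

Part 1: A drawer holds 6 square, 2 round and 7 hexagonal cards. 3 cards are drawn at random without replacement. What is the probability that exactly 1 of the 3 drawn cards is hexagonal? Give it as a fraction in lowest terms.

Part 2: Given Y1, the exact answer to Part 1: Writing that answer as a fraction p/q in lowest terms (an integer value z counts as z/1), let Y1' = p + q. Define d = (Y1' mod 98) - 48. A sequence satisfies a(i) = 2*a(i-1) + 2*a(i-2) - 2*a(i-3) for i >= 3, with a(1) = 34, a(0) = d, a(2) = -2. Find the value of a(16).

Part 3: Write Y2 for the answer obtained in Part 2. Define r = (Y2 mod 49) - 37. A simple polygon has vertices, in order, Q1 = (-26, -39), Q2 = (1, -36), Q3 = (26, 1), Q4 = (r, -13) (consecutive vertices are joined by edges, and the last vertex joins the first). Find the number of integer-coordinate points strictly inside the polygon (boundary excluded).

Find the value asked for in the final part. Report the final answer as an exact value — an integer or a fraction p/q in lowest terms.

Part 1: total draws C(15,3) = 455; favorable C(7,1)*C(8,2) = 196; P = 28/65; answer 28/65
Part 2: Y1 = 28/65; threaded value p + q = 93; d = 45; a(3) = 2*(-2) + 2*(34) - 2*(45) = -26; iterating: a(3)=-26, a(4)=-124, a(5)=-296, a(6)=-788, a(7)=-1920, a(8)=-4824, a(9)=-11912, a(10)=-29632, a(11)=-73440, a(12)=-182320, a(13)=-452256, a(14)=-1122272, a(15)=-2784416, a(16)=-6908864; answer -6908864
Part 3: Y2 = -6908864; r = 1; cross terms: (-26*-36 - 1*-39)=975, (1*1 - 26*-36)=937, (26*-13 - 1*1)=-339, (1*-39 - -26*-13)=-377; twice the area = |1196| = 1196; area = 598; boundary points = 3 + 1 + 1 + 1 = 6; strictly interior points = area - boundary/2 + 1 = 596; answer 596

596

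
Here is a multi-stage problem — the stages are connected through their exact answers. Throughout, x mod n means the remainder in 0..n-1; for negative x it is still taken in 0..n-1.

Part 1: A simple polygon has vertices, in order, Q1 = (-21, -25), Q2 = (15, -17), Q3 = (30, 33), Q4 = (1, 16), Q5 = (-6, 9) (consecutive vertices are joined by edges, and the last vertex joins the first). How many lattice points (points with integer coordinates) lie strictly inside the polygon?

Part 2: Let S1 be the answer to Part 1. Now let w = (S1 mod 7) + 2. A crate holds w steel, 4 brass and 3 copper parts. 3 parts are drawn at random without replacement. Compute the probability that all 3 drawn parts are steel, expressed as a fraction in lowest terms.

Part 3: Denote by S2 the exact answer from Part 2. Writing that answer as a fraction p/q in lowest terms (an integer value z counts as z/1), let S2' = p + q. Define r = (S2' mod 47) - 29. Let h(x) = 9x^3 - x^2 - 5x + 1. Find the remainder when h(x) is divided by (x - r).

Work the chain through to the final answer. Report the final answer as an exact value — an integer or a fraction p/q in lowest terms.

Part 1: cross terms: (-21*-17 - 15*-25)=732, (15*33 - 30*-17)=1005, (30*16 - 1*33)=447, (1*9 - -6*16)=105, (-6*-25 - -21*9)=339; twice the area = |2628| = 2628; area = 1314; boundary points = 4 + 5 + 1 + 7 + 1 = 18; strictly interior points = area - boundary/2 + 1 = 1306; answer 1306
Part 2: S1 = 1306; w = 6; total draws C(13,3) = 286; favorable C(6,3) = 20; P = 10/143; answer 10/143
Part 3: S2 = 10/143; threaded value p + q = 153; r = -17; remainder = value at the root: 9*(-17)^3 - 1*(-17)^2 - 5*(-17)^1 + 1 = (-44217) + (-289) + (85) + (1) = -44420; answer -44420

-44420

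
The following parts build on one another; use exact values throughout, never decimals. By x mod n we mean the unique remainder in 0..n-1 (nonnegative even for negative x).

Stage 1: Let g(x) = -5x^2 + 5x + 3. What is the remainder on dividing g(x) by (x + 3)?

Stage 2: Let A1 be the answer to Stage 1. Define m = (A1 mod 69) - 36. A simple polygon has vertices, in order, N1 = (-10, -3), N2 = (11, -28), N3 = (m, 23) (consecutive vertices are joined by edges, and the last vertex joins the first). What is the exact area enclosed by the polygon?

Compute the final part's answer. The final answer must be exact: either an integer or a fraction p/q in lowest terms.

98

Stage 1: remainder = value at the root: -5*(-3)^2 + 5*(-3)^1 + 3 = (-45) + (-15) + (3) = -57; answer -57
Stage 2: A1 = -57; m = -24; cross terms: (-10*-28 - 11*-3)=313, (11*23 - -24*-28)=-419, (-24*-3 - -10*23)=302; twice the area = |196| = 196; area = 98; answer 98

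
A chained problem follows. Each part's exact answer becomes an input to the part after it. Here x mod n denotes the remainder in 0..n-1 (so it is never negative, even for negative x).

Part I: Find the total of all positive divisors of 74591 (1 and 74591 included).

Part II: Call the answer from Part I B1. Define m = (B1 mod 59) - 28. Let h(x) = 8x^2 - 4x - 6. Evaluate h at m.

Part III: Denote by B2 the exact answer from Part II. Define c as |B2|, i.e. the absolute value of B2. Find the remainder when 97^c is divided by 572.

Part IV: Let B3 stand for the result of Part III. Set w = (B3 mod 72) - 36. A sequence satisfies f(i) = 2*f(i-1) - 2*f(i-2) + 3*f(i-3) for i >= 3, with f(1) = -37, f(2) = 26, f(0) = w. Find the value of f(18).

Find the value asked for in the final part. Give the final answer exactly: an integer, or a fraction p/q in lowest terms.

Part I: 74591 = 11 * 6781; sigma = (1 + 11) * (1 + 6781) = 12 * 6782 = 81384; answer 81384
Part II: B1 = 81384; m = -5; 8*(-5)^2 - 4*(-5)^1 - 6 = (200) + (20) + (-6) = 214; answer 214
Part III: B2 = 214; c = 214; squarings mod 572: 97^1=97, 97^2=257, 97^4=269, 97^8=289, 97^16=9, 97^32=81, 97^64=269, 97^128=289; 97^214 = 97^2 * 97^4 * 97^16 * 97^64 * 97^128 = 225 (mod 572); answer 225
Part IV: B3 = 225; w = -27; f(3) = 2*(26) - 2*(-37) + 3*(-27) = 45; iterating: f(3)=45, f(4)=-73, f(5)=-158, f(6)=-35, f(7)=27, f(8)=-350, f(9)=-859, f(10)=-937, f(11)=-1206, f(12)=-3115, f(13)=-6629, f(14)=-10646, f(15)=-17379, f(16)=-33353, f(17)=-63886, f(18)=-113203; answer -113203

-113203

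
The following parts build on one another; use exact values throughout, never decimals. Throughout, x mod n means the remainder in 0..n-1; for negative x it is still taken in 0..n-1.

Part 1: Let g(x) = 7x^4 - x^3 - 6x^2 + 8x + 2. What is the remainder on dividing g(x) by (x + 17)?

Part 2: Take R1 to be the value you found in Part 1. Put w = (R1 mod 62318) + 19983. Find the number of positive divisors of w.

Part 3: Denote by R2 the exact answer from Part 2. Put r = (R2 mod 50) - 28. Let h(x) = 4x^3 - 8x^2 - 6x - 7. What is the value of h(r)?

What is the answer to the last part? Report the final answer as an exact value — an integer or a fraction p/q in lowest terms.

-46339

Part 1: remainder = value at the root: 7*(-17)^4 - 1*(-17)^3 - 6*(-17)^2 + 8*(-17)^1 + 2 = (584647) + (4913) + (-1734) + (-136) + (2) = 587692; answer 587692
Part 2: R1 = 587692; w = 46813; 46813 = 13^2 * 277; number of divisors = (2+1) * (1+1) = 6; answer 6
Part 3: R2 = 6; r = -22; 4*(-22)^3 - 8*(-22)^2 - 6*(-22)^1 - 7 = (-42592) + (-3872) + (132) + (-7) = -46339; answer -46339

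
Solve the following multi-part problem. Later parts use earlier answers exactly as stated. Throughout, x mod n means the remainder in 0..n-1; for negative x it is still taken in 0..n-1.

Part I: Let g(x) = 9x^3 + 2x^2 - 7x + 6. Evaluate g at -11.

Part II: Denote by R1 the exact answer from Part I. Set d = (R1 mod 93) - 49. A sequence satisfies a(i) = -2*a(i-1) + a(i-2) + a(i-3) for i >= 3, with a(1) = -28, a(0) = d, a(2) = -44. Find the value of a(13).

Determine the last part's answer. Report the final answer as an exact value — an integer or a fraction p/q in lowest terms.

315729

Part I: 9*(-11)^3 + 2*(-11)^2 - 7*(-11)^1 + 6 = (-11979) + (242) + (77) + (6) = -11654; answer -11654
Part II: R1 = -11654; d = 15; a(3) = -2*(-44) + 1*(-28) + 1*(15) = 75; iterating: a(3)=75, a(4)=-222, a(5)=475, a(6)=-1097, a(7)=2447, a(8)=-5516, a(9)=12382, a(10)=-27833, a(11)=62532, a(12)=-140515, a(13)=315729; answer 315729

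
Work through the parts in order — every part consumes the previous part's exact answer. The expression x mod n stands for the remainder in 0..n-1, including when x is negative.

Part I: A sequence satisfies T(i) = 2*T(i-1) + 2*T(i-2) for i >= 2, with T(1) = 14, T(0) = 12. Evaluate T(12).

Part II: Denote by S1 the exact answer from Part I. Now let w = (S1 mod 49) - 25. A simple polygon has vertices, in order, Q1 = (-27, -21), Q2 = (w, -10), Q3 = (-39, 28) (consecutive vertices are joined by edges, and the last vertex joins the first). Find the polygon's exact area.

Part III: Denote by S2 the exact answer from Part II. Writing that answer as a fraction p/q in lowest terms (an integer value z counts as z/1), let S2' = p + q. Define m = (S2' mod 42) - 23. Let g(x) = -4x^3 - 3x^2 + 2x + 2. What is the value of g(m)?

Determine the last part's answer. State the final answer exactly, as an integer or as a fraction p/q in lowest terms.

417

Part I: T(2) = 2*(14) + 2*(12) = 52; iterating: T(2)=52, T(3)=132, T(4)=368, T(5)=1000, T(6)=2736, T(7)=7472, T(8)=20416, T(9)=55776, T(10)=152384, T(11)=416320, T(12)=1137408; answer 1137408
Part II: S1 = 1137408; w = -5; cross terms: (-27*-10 - -5*-21)=165, (-5*28 - -39*-10)=-530, (-39*-21 - -27*28)=1575; twice the area = |1210| = 1210; area = 605; answer 605
Part III: S2 = 605; threaded value p + q = 606; m = -5; -4*(-5)^3 - 3*(-5)^2 + 2*(-5)^1 + 2 = (500) + (-75) + (-10) + (2) = 417; answer 417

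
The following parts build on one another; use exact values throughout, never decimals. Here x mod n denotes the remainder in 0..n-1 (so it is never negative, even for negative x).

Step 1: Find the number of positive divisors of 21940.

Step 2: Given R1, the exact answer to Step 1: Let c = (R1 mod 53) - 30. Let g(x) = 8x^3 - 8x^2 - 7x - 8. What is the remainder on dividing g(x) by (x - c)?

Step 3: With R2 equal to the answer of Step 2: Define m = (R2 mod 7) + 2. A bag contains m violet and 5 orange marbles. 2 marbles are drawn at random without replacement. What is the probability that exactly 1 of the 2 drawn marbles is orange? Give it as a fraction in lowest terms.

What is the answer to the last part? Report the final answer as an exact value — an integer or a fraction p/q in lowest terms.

5/9

Step 1: 21940 = 2^2 * 5 * 1097; number of divisors = (2+1) * (1+1) * (1+1) = 12; answer 12
Step 2: R1 = 12; c = -18; remainder = value at the root: 8*(-18)^3 - 8*(-18)^2 - 7*(-18)^1 - 8 = (-46656) + (-2592) + (126) + (-8) = -49130; answer -49130
Step 3: R2 = -49130; m = 5; total draws C(10,2) = 45; favorable C(5,1)*C(5,1) = 25; P = 5/9; answer 5/9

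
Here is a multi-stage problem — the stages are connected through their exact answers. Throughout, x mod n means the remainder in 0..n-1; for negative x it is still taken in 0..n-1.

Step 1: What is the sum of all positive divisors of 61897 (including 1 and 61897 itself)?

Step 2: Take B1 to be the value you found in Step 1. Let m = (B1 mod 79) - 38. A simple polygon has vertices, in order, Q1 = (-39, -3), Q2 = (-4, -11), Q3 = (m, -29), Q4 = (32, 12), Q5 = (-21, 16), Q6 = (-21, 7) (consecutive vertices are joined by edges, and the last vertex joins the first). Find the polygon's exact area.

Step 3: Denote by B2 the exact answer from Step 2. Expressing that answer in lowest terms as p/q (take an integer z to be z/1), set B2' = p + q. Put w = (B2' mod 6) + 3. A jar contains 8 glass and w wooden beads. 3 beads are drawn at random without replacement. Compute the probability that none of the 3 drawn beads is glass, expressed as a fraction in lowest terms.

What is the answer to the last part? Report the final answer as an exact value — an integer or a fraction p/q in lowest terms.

1/55

Step 1: 61897 = 11 * 17 * 331; sigma = (1 + 11) * (1 + 17) * (1 + 331) = 12 * 18 * 332 = 71712; answer 71712
Step 2: B1 = 71712; m = 21; cross terms: (-39*-11 - -4*-3)=417, (-4*-29 - 21*-11)=347, (21*12 - 32*-29)=1180, (32*16 - -21*12)=764, (-21*7 - -21*16)=189, (-21*-3 - -39*7)=336; twice the area = |3233| = 3233; area = 3233/2; answer 3233/2
Step 3: B2 = 3233/2; threaded value p + q = 3235; w = 4; total draws C(12,3) = 220; favorable C(4,3) = 4; P = 1/55; answer 1/55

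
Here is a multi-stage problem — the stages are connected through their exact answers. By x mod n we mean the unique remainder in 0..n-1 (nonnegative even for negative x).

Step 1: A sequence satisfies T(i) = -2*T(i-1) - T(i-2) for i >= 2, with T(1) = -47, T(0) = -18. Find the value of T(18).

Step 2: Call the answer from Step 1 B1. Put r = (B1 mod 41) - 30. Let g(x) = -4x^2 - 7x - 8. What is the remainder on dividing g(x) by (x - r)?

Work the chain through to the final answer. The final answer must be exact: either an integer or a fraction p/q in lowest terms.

-2530

Step 1: T(2) = -2*(-47) - 1*(-18) = 112; iterating: T(2)=112, T(3)=-177, T(4)=242, T(5)=-307, T(6)=372, T(7)=-437, T(8)=502, T(9)=-567, T(10)=632, T(11)=-697, T(12)=762, T(13)=-827, T(14)=892, T(15)=-957, T(16)=1022, T(17)=-1087, T(18)=1152; answer 1152
Step 2: B1 = 1152; r = -26; remainder = value at the root: -4*(-26)^2 - 7*(-26)^1 - 8 = (-2704) + (182) + (-8) = -2530; answer -2530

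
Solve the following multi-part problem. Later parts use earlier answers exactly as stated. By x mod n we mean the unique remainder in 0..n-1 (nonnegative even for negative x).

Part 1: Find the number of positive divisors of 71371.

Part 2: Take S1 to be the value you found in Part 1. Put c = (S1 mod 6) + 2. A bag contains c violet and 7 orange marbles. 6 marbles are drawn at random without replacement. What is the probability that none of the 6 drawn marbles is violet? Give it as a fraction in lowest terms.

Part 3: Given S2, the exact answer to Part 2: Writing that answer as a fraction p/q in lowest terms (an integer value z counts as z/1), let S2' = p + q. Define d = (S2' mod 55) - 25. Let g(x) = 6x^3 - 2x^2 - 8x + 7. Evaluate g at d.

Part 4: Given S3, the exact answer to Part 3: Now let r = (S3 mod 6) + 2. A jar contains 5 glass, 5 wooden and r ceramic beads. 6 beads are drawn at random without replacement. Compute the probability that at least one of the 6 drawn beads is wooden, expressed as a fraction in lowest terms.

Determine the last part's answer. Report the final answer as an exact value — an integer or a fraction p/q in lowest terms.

Part 1: 71371 = 149 * 479; number of divisors = (1+1) * (1+1) = 4; answer 4
Part 2: S1 = 4; c = 6; total draws C(13,6) = 1716; favorable C(7,6) = 7; P = 7/1716; answer 7/1716
Part 3: S2 = 7/1716; threaded value p + q = 1723; d = -7; 6*(-7)^3 - 2*(-7)^2 - 8*(-7)^1 + 7 = (-2058) + (-98) + (56) + (7) = -2093; answer -2093
Part 4: S3 = -2093; r = 3; total draws C(13,6) = 1716; complement C(8,6) = 28; favorable 1716 - 28 = 1688; P = 422/429; answer 422/429

422/429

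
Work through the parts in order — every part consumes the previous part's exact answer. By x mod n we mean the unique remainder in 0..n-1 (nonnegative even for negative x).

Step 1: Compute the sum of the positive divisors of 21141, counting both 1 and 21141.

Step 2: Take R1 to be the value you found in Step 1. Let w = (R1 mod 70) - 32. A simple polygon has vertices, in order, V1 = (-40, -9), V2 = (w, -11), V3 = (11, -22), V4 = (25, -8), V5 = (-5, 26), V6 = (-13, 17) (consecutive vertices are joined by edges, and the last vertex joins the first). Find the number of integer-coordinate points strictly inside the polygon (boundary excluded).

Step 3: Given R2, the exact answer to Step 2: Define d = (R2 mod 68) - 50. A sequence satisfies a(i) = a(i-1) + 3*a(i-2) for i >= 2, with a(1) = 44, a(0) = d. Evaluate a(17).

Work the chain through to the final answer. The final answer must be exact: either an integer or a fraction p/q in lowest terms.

Step 1: 21141 = 3^6 * 29; sigma = (1 + 3 + 9 + 27 + 81 + 243 + 729) * (1 + 29) = 1093 * 30 = 32790; answer 32790
Step 2: R1 = 32790; w = -2; cross terms: (-40*-11 - -2*-9)=422, (-2*-22 - 11*-11)=165, (11*-8 - 25*-22)=462, (25*26 - -5*-8)=610, (-5*17 - -13*26)=253, (-13*-9 - -40*17)=797; twice the area = |2709| = 2709; area = 2709/2; boundary points = 2 + 1 + 14 + 2 + 1 + 1 = 21; strictly interior points = area - boundary/2 + 1 = 1345; answer 1345
Step 3: R2 = 1345; d = 3; a(2) = 1*(44) + 3*(3) = 53; iterating: a(2)=53, a(3)=185, a(4)=344, a(5)=899, a(6)=1931, a(7)=4628, a(8)=10421, a(9)=24305, a(10)=55568, a(11)=128483, a(12)=295187, a(13)=680636, a(14)=1566197, a(15)=3608105, a(16)=8306696, a(17)=19131011; answer 19131011

19131011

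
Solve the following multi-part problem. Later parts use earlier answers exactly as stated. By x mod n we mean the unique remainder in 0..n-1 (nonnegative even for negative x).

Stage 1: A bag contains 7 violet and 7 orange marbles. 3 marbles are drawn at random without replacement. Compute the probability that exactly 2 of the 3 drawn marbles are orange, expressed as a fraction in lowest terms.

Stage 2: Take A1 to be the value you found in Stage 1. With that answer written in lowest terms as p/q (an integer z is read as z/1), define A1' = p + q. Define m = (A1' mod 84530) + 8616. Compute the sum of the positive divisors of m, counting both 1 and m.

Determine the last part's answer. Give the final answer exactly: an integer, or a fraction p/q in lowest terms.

8690

Stage 1: total draws C(14,3) = 364; favorable C(7,2)*C(7,1) = 147; P = 21/52; answer 21/52
Stage 2: A1 = 21/52; threaded value p + q = 73; m = 8689; 8689 is prime, so its only divisors are 1 and 8689; sigma = 1 + 8689 = 8690; answer 8690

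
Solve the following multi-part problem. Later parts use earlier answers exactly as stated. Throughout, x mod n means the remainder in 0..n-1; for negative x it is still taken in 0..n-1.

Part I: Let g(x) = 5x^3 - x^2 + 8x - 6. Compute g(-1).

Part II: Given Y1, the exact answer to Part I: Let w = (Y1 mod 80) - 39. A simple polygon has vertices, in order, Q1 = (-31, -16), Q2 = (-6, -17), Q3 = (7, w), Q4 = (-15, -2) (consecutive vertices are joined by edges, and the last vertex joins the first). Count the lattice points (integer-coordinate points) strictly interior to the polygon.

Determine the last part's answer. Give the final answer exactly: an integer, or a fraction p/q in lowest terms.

450

Part I: 5*(-1)^3 - 1*(-1)^2 + 8*(-1)^1 - 6 = (-5) + (-1) + (-8) + (-6) = -20; answer -20
Part II: Y1 = -20; w = 21; cross terms: (-31*-17 - -6*-16)=431, (-6*21 - 7*-17)=-7, (7*-2 - -15*21)=301, (-15*-16 - -31*-2)=178; twice the area = |903| = 903; area = 903/2; boundary points = 1 + 1 + 1 + 2 = 5; strictly interior points = area - boundary/2 + 1 = 450; answer 450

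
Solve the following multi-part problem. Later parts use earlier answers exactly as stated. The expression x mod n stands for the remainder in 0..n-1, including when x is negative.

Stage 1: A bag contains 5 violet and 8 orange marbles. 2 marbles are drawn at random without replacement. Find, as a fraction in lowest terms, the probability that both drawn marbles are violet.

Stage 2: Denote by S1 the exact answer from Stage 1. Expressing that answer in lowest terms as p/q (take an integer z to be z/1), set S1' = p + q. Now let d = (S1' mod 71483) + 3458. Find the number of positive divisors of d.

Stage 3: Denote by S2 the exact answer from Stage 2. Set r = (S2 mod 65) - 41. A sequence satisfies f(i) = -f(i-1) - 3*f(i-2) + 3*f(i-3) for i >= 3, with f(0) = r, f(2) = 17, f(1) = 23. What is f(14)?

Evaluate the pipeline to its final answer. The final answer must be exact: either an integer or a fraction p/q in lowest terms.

491897

Stage 1: total draws C(13,2) = 78; favorable C(5,2) = 10; P = 5/39; answer 5/39
Stage 2: S1 = 5/39; threaded value p + q = 44; d = 3502; 3502 = 2 * 17 * 103; number of divisors = (1+1) * (1+1) * (1+1) = 8; answer 8
Stage 3: S2 = 8; r = -33; f(3) = -1*(17) - 3*(23) + 3*(-33) = -185; iterating: f(3)=-185, f(4)=203, f(5)=403, f(6)=-1567, f(7)=967, f(8)=4943, f(9)=-12545, f(10)=617, f(11)=51847, f(12)=-91333, f(13)=-62357, f(14)=491897; answer 491897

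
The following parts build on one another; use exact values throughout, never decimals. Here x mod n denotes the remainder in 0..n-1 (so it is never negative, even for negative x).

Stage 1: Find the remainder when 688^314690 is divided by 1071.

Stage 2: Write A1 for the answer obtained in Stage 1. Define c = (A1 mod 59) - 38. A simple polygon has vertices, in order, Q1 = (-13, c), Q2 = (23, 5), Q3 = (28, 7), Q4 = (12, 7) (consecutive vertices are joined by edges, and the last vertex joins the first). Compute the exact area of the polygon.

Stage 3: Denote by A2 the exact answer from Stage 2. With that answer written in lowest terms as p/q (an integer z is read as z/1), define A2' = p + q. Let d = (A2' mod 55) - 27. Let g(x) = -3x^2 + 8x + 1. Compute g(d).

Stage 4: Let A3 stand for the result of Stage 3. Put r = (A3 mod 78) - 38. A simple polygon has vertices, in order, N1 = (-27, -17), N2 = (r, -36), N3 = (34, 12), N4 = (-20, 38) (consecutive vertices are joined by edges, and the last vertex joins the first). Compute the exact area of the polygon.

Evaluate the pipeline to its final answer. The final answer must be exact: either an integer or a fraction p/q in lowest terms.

4137/2

Stage 1: squarings mod 1071: 688^1=688, 688^2=1033, 688^4=373, 688^8=970, 688^16=562, 688^32=970, 688^64=562, 688^128=970, 688^256=562, 688^512=970, 688^1024=562, 688^2048=970, 688^4096=562, 688^8192=970, 688^16384=562, 688^32768=970, 688^65536=562, 688^131072=970, 688^262144=562; 688^314690 = 688^2 * 688^64 * 688^256 * 688^1024 * 688^2048 * 688^16384 * 688^32768 * 688^262144 = 1033 (mod 1071); answer 1033
Stage 2: A1 = 1033; c = -8; cross terms: (-13*5 - 23*-8)=119, (23*7 - 28*5)=21, (28*7 - 12*7)=112, (12*-8 - -13*7)=-5; twice the area = |247| = 247; area = 247/2; answer 247/2
Stage 3: A2 = 247/2; threaded value p + q = 249; d = 2; -3*(2)^2 + 8*(2)^1 + 1 = (-12) + (16) + (1) = 5; answer 5
Stage 4: A3 = 5; r = -33; cross terms: (-27*-36 - -33*-17)=411, (-33*12 - 34*-36)=828, (34*38 - -20*12)=1532, (-20*-17 - -27*38)=1366; twice the area = |4137| = 4137; area = 4137/2; answer 4137/2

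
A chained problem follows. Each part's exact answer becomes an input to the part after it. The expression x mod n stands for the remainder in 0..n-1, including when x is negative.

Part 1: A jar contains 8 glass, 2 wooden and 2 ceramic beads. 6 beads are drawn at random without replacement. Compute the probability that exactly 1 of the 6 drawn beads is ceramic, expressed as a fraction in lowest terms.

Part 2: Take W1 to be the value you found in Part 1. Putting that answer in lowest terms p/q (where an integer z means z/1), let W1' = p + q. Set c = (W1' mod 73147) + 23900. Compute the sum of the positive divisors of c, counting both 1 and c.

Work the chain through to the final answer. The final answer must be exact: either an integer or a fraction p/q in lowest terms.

23918

Part 1: total draws C(12,6) = 924; favorable C(2,1)*C(10,5) = 504; P = 6/11; answer 6/11
Part 2: W1 = 6/11; threaded value p + q = 17; c = 23917; 23917 is prime, so its only divisors are 1 and 23917; sigma = 1 + 23917 = 23918; answer 23918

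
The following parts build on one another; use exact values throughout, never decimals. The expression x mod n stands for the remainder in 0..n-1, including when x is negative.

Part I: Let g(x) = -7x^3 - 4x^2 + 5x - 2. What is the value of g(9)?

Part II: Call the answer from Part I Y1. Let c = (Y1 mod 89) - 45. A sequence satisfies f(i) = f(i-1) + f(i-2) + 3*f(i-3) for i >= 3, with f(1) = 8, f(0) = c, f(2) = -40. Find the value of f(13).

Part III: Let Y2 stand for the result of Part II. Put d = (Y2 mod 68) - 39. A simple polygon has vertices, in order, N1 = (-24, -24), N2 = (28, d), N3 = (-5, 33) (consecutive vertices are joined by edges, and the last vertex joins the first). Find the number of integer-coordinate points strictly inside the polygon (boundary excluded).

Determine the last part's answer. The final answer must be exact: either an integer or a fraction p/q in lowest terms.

Part I: -7*(9)^3 - 4*(9)^2 + 5*(9)^1 - 2 = (-5103) + (-324) + (45) + (-2) = -5384; answer -5384
Part II: Y1 = -5384; c = 0; f(3) = 1*(-40) + 1*(8) + 3*(0) = -32; iterating: f(3)=-32, f(4)=-48, f(5)=-200, f(6)=-344, f(7)=-688, f(8)=-1632, f(9)=-3352, f(10)=-7048, f(11)=-15296, f(12)=-32400, f(13)=-68840; answer -68840
Part III: Y2 = -68840; d = 5; cross terms: (-24*5 - 28*-24)=552, (28*33 - -5*5)=949, (-5*-24 - -24*33)=912; twice the area = |2413| = 2413; area = 2413/2; boundary points = 1 + 1 + 19 = 21; strictly interior points = area - boundary/2 + 1 = 1197; answer 1197

1197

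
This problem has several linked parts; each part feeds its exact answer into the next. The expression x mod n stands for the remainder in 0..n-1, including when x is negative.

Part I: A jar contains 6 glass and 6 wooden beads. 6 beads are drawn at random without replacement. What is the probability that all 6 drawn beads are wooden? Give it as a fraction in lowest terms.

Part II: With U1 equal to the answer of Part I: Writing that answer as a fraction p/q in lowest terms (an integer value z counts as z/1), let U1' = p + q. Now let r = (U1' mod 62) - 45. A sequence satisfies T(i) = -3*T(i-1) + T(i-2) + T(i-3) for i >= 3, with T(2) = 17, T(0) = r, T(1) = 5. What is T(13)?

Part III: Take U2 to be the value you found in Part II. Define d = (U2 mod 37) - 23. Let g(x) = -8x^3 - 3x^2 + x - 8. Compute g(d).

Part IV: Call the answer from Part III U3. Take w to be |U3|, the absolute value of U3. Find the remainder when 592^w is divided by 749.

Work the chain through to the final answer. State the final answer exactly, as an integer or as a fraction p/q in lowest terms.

226

Part I: total draws C(12,6) = 924; favorable C(6,6) = 1; P = 1/924; answer 1/924
Part II: U1 = 1/924; threaded value p + q = 925; r = 12; T(3) = -3*(17) + 1*(5) + 1*(12) = -34; iterating: T(3)=-34, T(4)=124, T(5)=-389, T(6)=1257, T(7)=-4036, T(8)=12976, T(9)=-41707, T(10)=134061, T(11)=-430914, T(12)=1385096, T(13)=-4452141; answer -4452141
Part III: U2 = -4452141; d = 9; -8*(9)^3 - 3*(9)^2 + 1*(9)^1 - 8 = (-5832) + (-243) + (9) + (-8) = -6074; answer -6074
Part IV: U3 = -6074; w = 6074; squarings mod 749: 592^1=592, 592^2=681, 592^4=130, 592^8=422, 592^16=571, 592^32=226, 592^64=144, 592^128=513, 592^256=270, 592^512=247, 592^1024=340, 592^2048=254, 592^4096=102; 592^6074 = 592^2 * 592^8 * 592^16 * 592^32 * 592^128 * 592^256 * 592^512 * 592^1024 * 592^4096 = 226 (mod 749); answer 226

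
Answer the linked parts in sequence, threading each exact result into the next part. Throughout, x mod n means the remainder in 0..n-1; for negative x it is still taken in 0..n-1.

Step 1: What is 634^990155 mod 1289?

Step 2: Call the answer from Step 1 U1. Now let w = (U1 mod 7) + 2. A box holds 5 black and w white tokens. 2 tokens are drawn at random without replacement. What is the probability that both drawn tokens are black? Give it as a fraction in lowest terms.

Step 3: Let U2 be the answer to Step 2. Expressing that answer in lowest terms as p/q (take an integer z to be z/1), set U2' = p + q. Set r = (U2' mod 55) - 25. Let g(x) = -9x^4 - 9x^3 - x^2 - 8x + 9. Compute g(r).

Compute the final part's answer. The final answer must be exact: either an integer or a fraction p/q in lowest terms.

Step 1: squarings mod 1289: 634^1=634, 634^2=1077, 634^4=1118, 634^8=883, 634^16=1133, 634^32=1134, 634^64=823, 634^128=604, 634^256=29, 634^512=841, 634^1024=909, 634^2048=32, 634^4096=1024, 634^8192=619, 634^16384=328, 634^32768=597, 634^65536=645, 634^131072=967, 634^262144=564, 634^524288=1002; 634^990155 = 634^1 * 634^2 * 634^8 * 634^64 * 634^128 * 634^256 * 634^512 * 634^2048 * 634^4096 * 634^65536 * 634^131072 * 634^262144 * 634^524288 = 926 (mod 1289); answer 926
Step 2: U1 = 926; w = 4; total draws C(9,2) = 36; favorable C(5,2) = 10; P = 5/18; answer 5/18
Step 3: U2 = 5/18; threaded value p + q = 23; r = -2; -9*(-2)^4 - 9*(-2)^3 - 1*(-2)^2 - 8*(-2)^1 + 9 = (-144) + (72) + (-4) + (16) + (9) = -51; answer -51

-51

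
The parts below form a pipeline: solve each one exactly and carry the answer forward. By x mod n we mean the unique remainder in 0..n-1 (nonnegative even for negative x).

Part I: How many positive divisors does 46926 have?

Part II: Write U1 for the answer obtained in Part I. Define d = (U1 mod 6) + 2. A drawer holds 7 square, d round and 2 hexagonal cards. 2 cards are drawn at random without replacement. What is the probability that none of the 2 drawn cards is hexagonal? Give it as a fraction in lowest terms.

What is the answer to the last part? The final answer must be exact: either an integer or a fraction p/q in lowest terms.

55/78

Part I: 46926 = 2 * 3^3 * 11 * 79; number of divisors = (1+1) * (3+1) * (1+1) * (1+1) = 32; answer 32
Part II: U1 = 32; d = 4; total draws C(13,2) = 78; favorable C(11,2) = 55; P = 55/78; answer 55/78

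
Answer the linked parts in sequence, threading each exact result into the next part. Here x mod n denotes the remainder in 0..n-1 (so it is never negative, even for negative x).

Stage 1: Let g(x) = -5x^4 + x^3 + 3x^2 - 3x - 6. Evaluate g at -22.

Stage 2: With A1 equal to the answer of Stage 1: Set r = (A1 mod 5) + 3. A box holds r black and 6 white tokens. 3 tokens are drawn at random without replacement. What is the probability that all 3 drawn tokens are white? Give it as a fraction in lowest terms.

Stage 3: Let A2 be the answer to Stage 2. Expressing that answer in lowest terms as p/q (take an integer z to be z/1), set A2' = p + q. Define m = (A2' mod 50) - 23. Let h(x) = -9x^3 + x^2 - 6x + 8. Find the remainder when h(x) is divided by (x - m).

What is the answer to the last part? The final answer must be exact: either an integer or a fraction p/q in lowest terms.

72528

Stage 1: -5*(-22)^4 + 1*(-22)^3 + 3*(-22)^2 - 3*(-22)^1 - 6 = (-1171280) + (-10648) + (1452) + (66) + (-6) = -1180416; answer -1180416
Stage 2: A1 = -1180416; r = 7; total draws C(13,3) = 286; favorable C(6,3) = 20; P = 10/143; answer 10/143
Stage 3: A2 = 10/143; threaded value p + q = 153; m = -20; remainder = value at the root: -9*(-20)^3 + 1*(-20)^2 - 6*(-20)^1 + 8 = (72000) + (400) + (120) + (8) = 72528; answer 72528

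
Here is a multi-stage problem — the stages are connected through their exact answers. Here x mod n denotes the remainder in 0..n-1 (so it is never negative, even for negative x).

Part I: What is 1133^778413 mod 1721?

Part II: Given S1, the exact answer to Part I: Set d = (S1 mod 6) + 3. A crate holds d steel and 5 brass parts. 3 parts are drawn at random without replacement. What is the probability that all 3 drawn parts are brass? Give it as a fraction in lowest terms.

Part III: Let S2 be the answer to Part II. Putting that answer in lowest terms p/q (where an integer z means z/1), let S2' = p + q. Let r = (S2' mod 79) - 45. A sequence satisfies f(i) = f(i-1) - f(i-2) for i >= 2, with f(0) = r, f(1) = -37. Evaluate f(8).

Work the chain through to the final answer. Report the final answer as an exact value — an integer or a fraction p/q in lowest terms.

-25

Part I: squarings mod 1721: 1133^1=1133, 1133^2=1544, 1133^4=351, 1133^8=1010, 1133^16=1268, 1133^32=410, 1133^64=1163, 1133^128=1584, 1133^256=1559, 1133^512=429, 1133^1024=1615, 1133^2048=910, 1133^4096=299, 1133^8192=1630, 1133^16384=1397, 1133^32768=1716, 1133^65536=25, 1133^131072=625, 1133^262144=1679, 1133^524288=43; 1133^778413 = 1133^1 * 1133^4 * 1133^8 * 1133^32 * 1133^128 * 1133^8192 * 1133^16384 * 1133^32768 * 1133^65536 * 1133^131072 * 1133^524288 = 1158 (mod 1721); answer 1158
Part II: S1 = 1158; d = 3; total draws C(8,3) = 56; favorable C(5,3) = 10; P = 5/28; answer 5/28
Part III: S2 = 5/28; threaded value p + q = 33; r = -12; f(2) = 1*(-37) - 1*(-12) = -25; iterating: f(2)=-25, f(3)=12, f(4)=37, f(5)=25, f(6)=-12, f(7)=-37, f(8)=-25; answer -25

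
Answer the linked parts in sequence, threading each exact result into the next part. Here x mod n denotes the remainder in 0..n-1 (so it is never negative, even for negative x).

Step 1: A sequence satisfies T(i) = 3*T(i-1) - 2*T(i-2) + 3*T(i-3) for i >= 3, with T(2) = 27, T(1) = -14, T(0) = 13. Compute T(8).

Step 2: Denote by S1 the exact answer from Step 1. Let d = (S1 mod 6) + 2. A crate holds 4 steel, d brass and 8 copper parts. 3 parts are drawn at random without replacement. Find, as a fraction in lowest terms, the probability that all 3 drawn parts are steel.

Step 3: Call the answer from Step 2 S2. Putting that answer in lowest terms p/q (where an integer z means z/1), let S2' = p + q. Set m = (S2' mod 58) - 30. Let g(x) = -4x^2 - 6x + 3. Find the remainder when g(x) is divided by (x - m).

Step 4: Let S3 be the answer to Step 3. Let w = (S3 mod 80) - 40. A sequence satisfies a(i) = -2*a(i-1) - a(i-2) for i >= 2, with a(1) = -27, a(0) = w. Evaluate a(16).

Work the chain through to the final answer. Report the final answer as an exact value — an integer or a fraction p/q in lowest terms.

-93

Step 1: T(3) = 3*(27) - 2*(-14) + 3*(13) = 148; iterating: T(3)=148, T(4)=348, T(5)=829, T(6)=2235, T(7)=6091, T(8)=16290; answer 16290
Step 2: S1 = 16290; d = 2; total draws C(14,3) = 364; favorable C(4,3) = 4; P = 1/91; answer 1/91
Step 3: S2 = 1/91; threaded value p + q = 92; m = 4; remainder = value at the root: -4*(4)^2 - 6*(4)^1 + 3 = (-64) + (-24) + (3) = -85; answer -85
Step 4: S3 = -85; w = 35; a(2) = -2*(-27) - 1*(35) = 19; iterating: a(2)=19, a(3)=-11, a(4)=3, a(5)=5, a(6)=-13, a(7)=21, a(8)=-29, a(9)=37, a(10)=-45, a(11)=53, a(12)=-61, a(13)=69, a(14)=-77, a(15)=85, a(16)=-93; answer -93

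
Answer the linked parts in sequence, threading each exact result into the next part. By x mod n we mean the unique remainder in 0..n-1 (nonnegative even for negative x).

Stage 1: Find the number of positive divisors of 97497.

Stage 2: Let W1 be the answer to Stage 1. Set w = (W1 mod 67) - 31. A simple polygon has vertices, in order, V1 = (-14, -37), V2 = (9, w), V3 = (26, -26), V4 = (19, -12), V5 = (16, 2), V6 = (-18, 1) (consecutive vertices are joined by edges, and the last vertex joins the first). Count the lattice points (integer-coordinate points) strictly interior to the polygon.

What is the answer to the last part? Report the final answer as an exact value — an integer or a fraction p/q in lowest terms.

916

Stage 1: 97497 = 3^3 * 23 * 157; number of divisors = (3+1) * (1+1) * (1+1) = 16; answer 16
Stage 2: W1 = 16; w = -15; cross terms: (-14*-15 - 9*-37)=543, (9*-26 - 26*-15)=156, (26*-12 - 19*-26)=182, (19*2 - 16*-12)=230, (16*1 - -18*2)=52, (-18*-37 - -14*1)=680; twice the area = |1843| = 1843; area = 1843/2; boundary points = 1 + 1 + 7 + 1 + 1 + 2 = 13; strictly interior points = area - boundary/2 + 1 = 916; answer 916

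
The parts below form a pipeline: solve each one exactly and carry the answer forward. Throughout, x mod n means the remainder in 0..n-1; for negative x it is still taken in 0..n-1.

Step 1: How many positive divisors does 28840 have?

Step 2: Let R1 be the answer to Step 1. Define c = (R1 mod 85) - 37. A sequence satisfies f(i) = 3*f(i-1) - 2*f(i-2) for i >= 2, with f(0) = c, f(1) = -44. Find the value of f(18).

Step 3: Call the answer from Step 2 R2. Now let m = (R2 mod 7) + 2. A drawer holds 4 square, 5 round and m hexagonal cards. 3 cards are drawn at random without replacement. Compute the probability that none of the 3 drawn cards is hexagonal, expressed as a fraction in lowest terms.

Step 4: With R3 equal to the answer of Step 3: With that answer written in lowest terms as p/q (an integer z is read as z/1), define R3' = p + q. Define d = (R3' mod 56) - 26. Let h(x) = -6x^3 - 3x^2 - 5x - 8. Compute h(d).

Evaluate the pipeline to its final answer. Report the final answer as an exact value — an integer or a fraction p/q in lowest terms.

Step 1: 28840 = 2^3 * 5 * 7 * 103; number of divisors = (3+1) * (1+1) * (1+1) * (1+1) = 32; answer 32
Step 2: R1 = 32; c = -5; f(2) = 3*(-44) - 2*(-5) = -122; iterating: f(2)=-122, f(3)=-278, f(4)=-590, f(5)=-1214, f(6)=-2462, f(7)=-4958, f(8)=-9950, f(9)=-19934, f(10)=-39902, f(11)=-79838, f(12)=-159710, f(13)=-319454, f(14)=-638942, f(15)=-1277918, f(16)=-2555870, f(17)=-5111774, f(18)=-10223582; answer -10223582
Step 3: R2 = -10223582; m = 4; total draws C(13,3) = 286; favorable C(9,3) = 84; P = 42/143; answer 42/143
Step 4: R3 = 42/143; threaded value p + q = 185; d = -9; -6*(-9)^3 - 3*(-9)^2 - 5*(-9)^1 - 8 = (4374) + (-243) + (45) + (-8) = 4168; answer 4168

4168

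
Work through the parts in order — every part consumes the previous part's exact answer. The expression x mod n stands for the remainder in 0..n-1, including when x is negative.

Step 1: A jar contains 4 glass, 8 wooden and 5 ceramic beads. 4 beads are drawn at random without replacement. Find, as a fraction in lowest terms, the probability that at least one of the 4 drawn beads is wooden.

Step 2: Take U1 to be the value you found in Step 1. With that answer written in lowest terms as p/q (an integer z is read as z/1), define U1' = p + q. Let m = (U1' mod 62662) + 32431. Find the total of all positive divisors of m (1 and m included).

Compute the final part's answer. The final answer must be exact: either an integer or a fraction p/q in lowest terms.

49146

Step 1: total draws C(17,4) = 2380; complement C(9,4) = 126; favorable 2380 - 126 = 2254; P = 161/170; answer 161/170
Step 2: U1 = 161/170; threaded value p + q = 331; m = 32762; 32762 = 2 * 16381; sigma = (1 + 2) * (1 + 16381) = 3 * 16382 = 49146; answer 49146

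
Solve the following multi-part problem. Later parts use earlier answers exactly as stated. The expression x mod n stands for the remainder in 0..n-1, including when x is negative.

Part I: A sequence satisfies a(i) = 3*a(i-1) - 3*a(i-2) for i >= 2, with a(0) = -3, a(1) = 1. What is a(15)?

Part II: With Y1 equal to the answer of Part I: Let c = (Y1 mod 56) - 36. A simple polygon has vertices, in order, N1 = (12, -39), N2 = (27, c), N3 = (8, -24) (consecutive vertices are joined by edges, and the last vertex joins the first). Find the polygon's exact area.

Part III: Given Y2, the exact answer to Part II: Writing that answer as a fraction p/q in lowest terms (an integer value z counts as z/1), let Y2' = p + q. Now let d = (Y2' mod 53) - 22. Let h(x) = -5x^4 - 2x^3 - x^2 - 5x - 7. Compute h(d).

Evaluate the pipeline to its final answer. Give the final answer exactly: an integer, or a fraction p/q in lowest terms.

Part I: a(2) = 3*(1) - 3*(-3) = 12; iterating: a(2)=12, a(3)=33, a(4)=63, a(5)=90, a(6)=81, a(7)=-27, a(8)=-324, a(9)=-891, a(10)=-1701, a(11)=-2430, a(12)=-2187, a(13)=729, a(14)=8748, a(15)=24057; answer 24057
Part II: Y1 = 24057; c = -3; cross terms: (12*-3 - 27*-39)=1017, (27*-24 - 8*-3)=-624, (8*-39 - 12*-24)=-24; twice the area = |369| = 369; area = 369/2; answer 369/2
Part III: Y2 = 369/2; threaded value p + q = 371; d = -22; -5*(-22)^4 - 2*(-22)^3 - 1*(-22)^2 - 5*(-22)^1 - 7 = (-1171280) + (21296) + (-484) + (110) + (-7) = -1150365; answer -1150365

-1150365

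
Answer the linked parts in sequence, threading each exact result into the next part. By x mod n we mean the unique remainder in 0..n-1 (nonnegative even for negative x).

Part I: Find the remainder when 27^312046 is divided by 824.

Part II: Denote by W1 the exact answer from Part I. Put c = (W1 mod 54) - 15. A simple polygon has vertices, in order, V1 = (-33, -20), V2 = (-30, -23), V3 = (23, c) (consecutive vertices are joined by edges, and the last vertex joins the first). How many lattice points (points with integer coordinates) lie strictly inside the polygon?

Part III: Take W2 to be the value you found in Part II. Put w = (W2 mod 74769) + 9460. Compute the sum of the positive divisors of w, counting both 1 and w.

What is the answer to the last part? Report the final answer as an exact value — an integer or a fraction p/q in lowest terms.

Part I: squarings mod 824: 27^1=27, 27^2=729, 27^4=785, 27^8=697, 27^16=473, 27^32=425, 27^64=169, 27^128=545, 27^256=385, 27^512=729, 27^1024=785, 27^2048=697, 27^4096=473, 27^8192=425, 27^16384=169, 27^32768=545, 27^65536=385, 27^131072=729, 27^262144=785; 27^312046 = 27^2 * 27^4 * 27^8 * 27^32 * 27^64 * 27^128 * 27^512 * 27^16384 * 27^32768 * 27^262144 = 137 (mod 824); answer 137
Part II: W1 = 137; c = 14; cross terms: (-33*-23 - -30*-20)=159, (-30*14 - 23*-23)=109, (23*-20 - -33*14)=2; twice the area = |270| = 270; area = 135; boundary points = 3 + 1 + 2 = 6; strictly interior points = area - boundary/2 + 1 = 133; answer 133
Part III: W2 = 133; w = 9593; 9593 = 53 * 181; sigma = (1 + 53) * (1 + 181) = 54 * 182 = 9828; answer 9828

9828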